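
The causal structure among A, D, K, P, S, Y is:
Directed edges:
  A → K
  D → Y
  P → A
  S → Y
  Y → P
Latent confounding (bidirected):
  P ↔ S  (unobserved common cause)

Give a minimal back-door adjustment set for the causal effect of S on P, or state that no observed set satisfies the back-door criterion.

desc(S)\{S}={A,K,P,Y}; candidates ⊆ {D}.
S↔P: latent back-door arc(s) into S.
size 0: {}; under {} S still reaches {A,K,P} ∋ P.
size 1: {D}; under {D} S still reaches {A,K,P} ∋ P.
S↔P cannot be blocked by any observed set — no back-door set.

S→P: no observed back-door set.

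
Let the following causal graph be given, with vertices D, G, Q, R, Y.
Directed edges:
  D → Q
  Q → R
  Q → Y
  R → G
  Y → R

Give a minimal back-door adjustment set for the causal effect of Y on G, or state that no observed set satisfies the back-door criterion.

desc(Y)\{Y}={G,R}; candidates ⊆ {D,Q}.
size 0: {}; under {} Y still reaches {D,G,Q,R} ∋ G.
{Q}: Y⊥G given {Q} in G with Y→· removed — back-door holds.

Y→G: minimal back-door set {Q}.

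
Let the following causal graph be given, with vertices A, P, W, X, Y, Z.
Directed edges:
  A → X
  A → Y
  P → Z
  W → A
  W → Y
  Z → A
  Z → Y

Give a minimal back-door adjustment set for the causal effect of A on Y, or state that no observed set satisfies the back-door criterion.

A→Y: minimal back-door set {W, Z}.

desc(A)\{A}={X,Y}; candidates ⊆ {P,W,Z}.
size 0: {}; under {} A still reaches {P,W,Y,Z} ∋ Y.
size 1: {P}, {W}, {Z}; under {P} A still reaches {W,Y,Z} ∋ Y.
{W,Z}: A⊥Y given {W,Z} in G with A→· removed — back-door holds.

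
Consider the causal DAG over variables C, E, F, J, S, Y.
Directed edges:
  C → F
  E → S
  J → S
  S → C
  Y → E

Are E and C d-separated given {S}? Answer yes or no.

Yes — E ⊥ C | {S}.

Bayes-Ball from E | {S} reaches {J,Y}.
C ∉ reach(E|{S}) ⇒ E ⊥ C | {S}.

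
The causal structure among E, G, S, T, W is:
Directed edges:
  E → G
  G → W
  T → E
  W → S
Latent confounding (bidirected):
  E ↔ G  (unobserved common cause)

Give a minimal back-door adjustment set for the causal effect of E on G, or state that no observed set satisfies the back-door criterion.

desc(E)\{E}={G,S,W}; candidates ⊆ {T}.
E↔G: latent back-door arc(s) into E.
size 0: {}; under {} E still reaches {G,S,T,W} ∋ G.
size 1: {T}; under {T} E still reaches {G,S,W} ∋ G.
E↔G cannot be blocked by any observed set — no back-door set.

E→G: no observed back-door set.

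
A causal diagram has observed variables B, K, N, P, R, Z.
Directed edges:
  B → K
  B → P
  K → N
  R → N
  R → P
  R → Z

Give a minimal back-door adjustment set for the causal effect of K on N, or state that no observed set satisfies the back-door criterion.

K→N: minimal back-door set ∅.

desc(K)\{K}={N}; candidates ⊆ {B,P,R,Z}.
∅: K⊥N given ∅ in G with K→· removed — back-door holds.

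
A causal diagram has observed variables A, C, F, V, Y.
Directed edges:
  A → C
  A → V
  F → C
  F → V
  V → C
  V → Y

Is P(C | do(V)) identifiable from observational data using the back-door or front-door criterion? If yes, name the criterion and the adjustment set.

P(C|do(V)): backdoor, adjust for {A, F}.

desc(V)\{V}={C,Y}; candidates ⊆ {A,F}.
size 0: {}; under {} V still reaches {A,C,F} ∋ C.
size 1: {A}, {F}; under {A} V still reaches {C,F} ∋ C.
{A,F}: V⊥C given {A,F} in G with V→· removed — back-door holds.
P(C|do(V)) = Σ_{A,F} P(C|V,A,F)·P(A,F).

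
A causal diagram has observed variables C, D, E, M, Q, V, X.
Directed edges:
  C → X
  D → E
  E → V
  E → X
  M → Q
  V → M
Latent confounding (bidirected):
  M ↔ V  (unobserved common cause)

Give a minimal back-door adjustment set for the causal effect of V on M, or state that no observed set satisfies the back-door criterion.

V→M: no observed back-door set.

desc(V)\{V}={M,Q}; candidates ⊆ {C,D,E,X}.
V↔M: latent back-door arc(s) into V.
size 0: {}; under {} V still reaches {D,E,M,Q,X} ∋ M.
size 1: {C}, {D}, {E} …(+1); under {C} V still reaches {D,E,M,Q,X} ∋ M.
size 2: {C,D}, {C,E}, {C,X} …(+3); under {C,D} V still reaches {E,M,Q,X} ∋ M.
V↔M cannot be blocked by any observed set — no back-door set.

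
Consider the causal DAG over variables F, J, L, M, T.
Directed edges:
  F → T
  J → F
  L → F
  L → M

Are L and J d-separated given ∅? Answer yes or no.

Bayes-Ball from L | ∅ reaches {F,M,T}.
J ∉ reach(L|∅) ⇒ L ⊥ J | ∅.

Yes — L ⊥ J | ∅.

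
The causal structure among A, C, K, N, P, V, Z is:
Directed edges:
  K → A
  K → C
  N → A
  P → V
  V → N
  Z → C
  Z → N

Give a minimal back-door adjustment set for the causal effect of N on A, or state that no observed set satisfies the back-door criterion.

desc(N)\{N}={A}; candidates ⊆ {C,K,P,V,Z}.
∅: N⊥A given ∅ in G with N→· removed — back-door holds.

N→A: minimal back-door set ∅.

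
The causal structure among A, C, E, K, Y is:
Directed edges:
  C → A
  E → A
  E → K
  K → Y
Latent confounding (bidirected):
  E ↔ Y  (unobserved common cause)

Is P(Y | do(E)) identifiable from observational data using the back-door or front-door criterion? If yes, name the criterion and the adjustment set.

P(Y|do(E)): frontdoor, adjust for {K}.

desc(E)\{E}={A,K,Y}; candidates ⊆ {C}.
E↔Y: latent back-door arc(s) into E.
size 0: {}; under {} E still reaches {Y} ∋ Y.
size 1: {C}; under {C} E still reaches {Y} ∋ Y.
E↔Y cannot be blocked by any observed set — no back-door set.
{K}: (i) intercepts every directed E→Y path; (ii) no back-door E→{K}; (iii) {E} blocks every back-door {K}→Y. Front-door holds.
P(Y|do(E)) = Σ_{K} P(K|E) Σ_{E'} P(Y|K,E')P(E').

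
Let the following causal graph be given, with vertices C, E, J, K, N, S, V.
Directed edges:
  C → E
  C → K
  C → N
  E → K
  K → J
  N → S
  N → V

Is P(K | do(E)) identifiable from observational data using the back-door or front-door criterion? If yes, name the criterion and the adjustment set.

desc(E)\{E}={J,K}; candidates ⊆ {C,N,S,V}.
size 0: {}; under {} E still reaches {C,J,K,N,S,V} ∋ K.
{C}: E⊥K given {C} in G with E→· removed — back-door holds.
P(K|do(E)) = Σ_{C} P(K|E,C)·P(C).

P(K|do(E)): backdoor, adjust for {C}.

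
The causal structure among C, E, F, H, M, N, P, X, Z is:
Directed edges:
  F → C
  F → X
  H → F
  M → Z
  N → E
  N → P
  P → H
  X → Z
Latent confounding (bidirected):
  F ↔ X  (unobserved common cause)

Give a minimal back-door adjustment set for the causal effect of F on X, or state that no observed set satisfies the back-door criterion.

F→X: no observed back-door set.

desc(F)\{F}={C,X,Z}; candidates ⊆ {E,H,M,N,P}.
F↔X: latent back-door arc(s) into F.
size 0: {}; under {} F still reaches {E,H,N,P,X,Z} ∋ X.
size 1: {E}, {H}, {M} …(+2); under {E} F still reaches {H,N,P,X,Z} ∋ X.
size 2: {E,H}, {E,M}, {E,N} …(+7); under {E,H} F still reaches {X,Z} ∋ X.
F↔X cannot be blocked by any observed set — no back-door set.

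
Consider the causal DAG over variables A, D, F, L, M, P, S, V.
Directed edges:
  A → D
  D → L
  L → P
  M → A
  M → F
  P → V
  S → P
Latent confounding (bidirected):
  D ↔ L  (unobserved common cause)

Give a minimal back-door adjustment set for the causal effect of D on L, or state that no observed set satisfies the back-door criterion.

desc(D)\{D}={L,P,V}; candidates ⊆ {A,F,M,S}.
D↔L: latent back-door arc(s) into D.
size 0: {}; under {} D still reaches {A,F,L,M,P,V} ∋ L.
size 1: {A}, {F}, {M} …(+1); under {A} D still reaches {L,P,V} ∋ L.
size 2: {A,F}, {A,M}, {A,S} …(+3); under {A,F} D still reaches {L,P,V} ∋ L.
D↔L cannot be blocked by any observed set — no back-door set.

D→L: no observed back-door set.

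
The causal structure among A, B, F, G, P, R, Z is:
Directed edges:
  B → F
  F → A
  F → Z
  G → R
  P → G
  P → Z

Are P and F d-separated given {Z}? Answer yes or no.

Bayes-Ball from P | {Z} reaches {A,B,F,G,R}.
F ∈ reach(P|{Z}) ⇒ P ⊥̸ F | {Z}.

No — P and F are d-connected given {Z}.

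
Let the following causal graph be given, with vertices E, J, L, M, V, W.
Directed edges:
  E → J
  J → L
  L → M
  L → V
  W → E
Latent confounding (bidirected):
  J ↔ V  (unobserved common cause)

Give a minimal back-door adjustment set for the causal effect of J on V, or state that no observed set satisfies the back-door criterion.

desc(J)\{J}={L,M,V}; candidates ⊆ {E,W}.
J↔V: latent back-door arc(s) into J.
size 0: {}; under {} J still reaches {E,V,W} ∋ V.
size 1: {E}, {W}; under {E} J still reaches {V} ∋ V.
size 2: {E,W}; under {E,W} J still reaches {V} ∋ V.
J↔V cannot be blocked by any observed set — no back-door set.

J→V: no observed back-door set.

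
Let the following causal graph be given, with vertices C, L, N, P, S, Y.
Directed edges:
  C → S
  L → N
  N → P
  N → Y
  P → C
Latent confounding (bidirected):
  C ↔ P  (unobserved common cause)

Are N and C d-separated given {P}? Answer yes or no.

No — N and C are d-connected given {P}.

Bayes-Ball from N | {P} reaches {C,L,S,Y}.
C ∈ reach(N|{P}) ⇒ N ⊥̸ C | {P}.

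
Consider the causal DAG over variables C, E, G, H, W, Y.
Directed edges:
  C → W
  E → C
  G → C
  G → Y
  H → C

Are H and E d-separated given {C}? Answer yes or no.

Bayes-Ball from H | {C} reaches {E,G,Y}.
E ∈ reach(H|{C}) ⇒ H ⊥̸ E | {C}.

No — H and E are d-connected given {C}.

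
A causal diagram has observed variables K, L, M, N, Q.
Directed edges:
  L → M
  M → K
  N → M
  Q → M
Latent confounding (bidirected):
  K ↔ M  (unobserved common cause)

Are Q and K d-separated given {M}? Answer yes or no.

Bayes-Ball from Q | {M} reaches {K,L,N}.
K ∈ reach(Q|{M}) ⇒ Q ⊥̸ K | {M}.

No — Q and K are d-connected given {M}.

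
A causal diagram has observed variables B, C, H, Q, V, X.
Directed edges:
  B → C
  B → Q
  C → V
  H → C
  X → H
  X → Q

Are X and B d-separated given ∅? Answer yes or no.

Bayes-Ball from X | ∅ reaches {C,H,Q,V}.
B ∉ reach(X|∅) ⇒ X ⊥ B | ∅.

Yes — X ⊥ B | ∅.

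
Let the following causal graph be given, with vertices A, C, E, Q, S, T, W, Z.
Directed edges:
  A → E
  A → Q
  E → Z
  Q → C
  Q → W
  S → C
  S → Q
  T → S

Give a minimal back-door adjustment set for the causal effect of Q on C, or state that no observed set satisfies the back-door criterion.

desc(Q)\{Q}={C,W}; candidates ⊆ {A,E,S,T,Z}.
size 0: {}; under {} Q still reaches {A,C,E,S,T,Z} ∋ C.
{S}: Q⊥C given {S} in G with Q→· removed — back-door holds.

Q→C: minimal back-door set {S}.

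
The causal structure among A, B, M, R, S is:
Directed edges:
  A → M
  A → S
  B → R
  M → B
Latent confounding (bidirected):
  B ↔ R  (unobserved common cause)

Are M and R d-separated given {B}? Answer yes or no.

No — M and R are d-connected given {B}.

Bayes-Ball from M | {B} reaches {A,R,S}.
R ∈ reach(M|{B}) ⇒ M ⊥̸ R | {B}.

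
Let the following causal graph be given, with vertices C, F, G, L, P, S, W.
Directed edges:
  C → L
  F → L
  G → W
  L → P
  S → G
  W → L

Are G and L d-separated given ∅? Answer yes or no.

No — G and L are d-connected given ∅.

Bayes-Ball from G | ∅ reaches {L,P,S,W}.
L ∈ reach(G|∅) ⇒ G ⊥̸ L | ∅.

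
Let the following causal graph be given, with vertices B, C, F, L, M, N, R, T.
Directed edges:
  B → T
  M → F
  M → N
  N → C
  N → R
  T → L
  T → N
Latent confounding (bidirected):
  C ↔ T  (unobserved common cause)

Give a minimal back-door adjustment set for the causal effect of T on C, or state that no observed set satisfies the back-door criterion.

desc(T)\{T}={C,L,N,R}; candidates ⊆ {B,F,M}.
T↔C: latent back-door arc(s) into T.
size 0: {}; under {} T still reaches {B,C} ∋ C.
size 1: {B}, {F}, {M}; under {B} T still reaches {C} ∋ C.
size 2: {B,F}, {B,M}, {F,M}; under {B,F} T still reaches {C} ∋ C.
T↔C cannot be blocked by any observed set — no back-door set.

T→C: no observed back-door set.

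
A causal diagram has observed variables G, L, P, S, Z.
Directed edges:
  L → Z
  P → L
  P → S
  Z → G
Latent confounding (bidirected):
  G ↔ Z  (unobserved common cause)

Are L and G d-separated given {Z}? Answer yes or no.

Bayes-Ball from L | {Z} reaches {G,P,S}.
G ∈ reach(L|{Z}) ⇒ L ⊥̸ G | {Z}.

No — L and G are d-connected given {Z}.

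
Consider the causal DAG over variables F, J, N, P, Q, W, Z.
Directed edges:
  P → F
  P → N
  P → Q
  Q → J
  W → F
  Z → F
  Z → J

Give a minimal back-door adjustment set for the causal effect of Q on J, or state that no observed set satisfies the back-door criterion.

Q→J: minimal back-door set ∅.

desc(Q)\{Q}={J}; candidates ⊆ {F,N,P,W,Z}.
∅: Q⊥J given ∅ in G with Q→· removed — back-door holds.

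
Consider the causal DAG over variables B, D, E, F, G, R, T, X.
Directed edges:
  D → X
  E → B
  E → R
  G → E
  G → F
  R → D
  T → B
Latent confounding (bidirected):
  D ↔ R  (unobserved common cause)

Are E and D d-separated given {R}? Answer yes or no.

No — E and D are d-connected given {R}.

Bayes-Ball from E | {R} reaches {B,D,F,G,X}.
D ∈ reach(E|{R}) ⇒ E ⊥̸ D | {R}.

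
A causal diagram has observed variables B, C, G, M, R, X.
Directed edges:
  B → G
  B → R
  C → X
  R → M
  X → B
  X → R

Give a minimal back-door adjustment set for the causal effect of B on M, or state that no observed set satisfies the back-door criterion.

desc(B)\{B}={G,M,R}; candidates ⊆ {C,X}.
size 0: {}; under {} B still reaches {C,M,R,X} ∋ M.
{X}: B⊥M given {X} in G with B→· removed — back-door holds.

B→M: minimal back-door set {X}.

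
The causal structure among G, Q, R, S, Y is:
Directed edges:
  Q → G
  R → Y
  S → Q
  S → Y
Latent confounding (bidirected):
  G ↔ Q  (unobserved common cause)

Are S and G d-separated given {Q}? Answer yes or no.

Bayes-Ball from S | {Q} reaches {G,Y}.
G ∈ reach(S|{Q}) ⇒ S ⊥̸ G | {Q}.

No — S and G are d-connected given {Q}.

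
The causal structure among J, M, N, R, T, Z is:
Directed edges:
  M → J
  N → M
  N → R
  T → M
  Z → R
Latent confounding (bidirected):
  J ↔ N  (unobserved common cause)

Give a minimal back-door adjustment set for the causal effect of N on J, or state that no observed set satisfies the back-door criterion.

desc(N)\{N}={J,M,R}; candidates ⊆ {T,Z}.
N↔J: latent back-door arc(s) into N.
size 0: {}; under {} N still reaches {J} ∋ J.
size 1: {T}, {Z}; under {T} N still reaches {J} ∋ J.
size 2: {T,Z}; under {T,Z} N still reaches {J} ∋ J.
N↔J cannot be blocked by any observed set — no back-door set.

N→J: no observed back-door set.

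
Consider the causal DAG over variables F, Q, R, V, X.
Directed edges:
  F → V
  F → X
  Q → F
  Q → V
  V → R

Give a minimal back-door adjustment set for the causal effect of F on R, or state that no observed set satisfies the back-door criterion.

desc(F)\{F}={R,V,X}; candidates ⊆ {Q}.
size 0: {}; under {} F still reaches {Q,R,V} ∋ R.
{Q}: F⊥R given {Q} in G with F→· removed — back-door holds.

F→R: minimal back-door set {Q}.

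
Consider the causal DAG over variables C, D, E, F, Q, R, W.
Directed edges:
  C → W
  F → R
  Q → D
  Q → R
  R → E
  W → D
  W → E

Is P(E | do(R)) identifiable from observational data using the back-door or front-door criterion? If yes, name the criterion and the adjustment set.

P(E|do(R)): backdoor, adjust for ∅.

desc(R)\{R}={E}; candidates ⊆ {C,D,F,Q,W}.
∅: R⊥E given ∅ in G with R→· removed — back-door holds.
P(E|do(R)) = P(E|R) — no adjustment needed.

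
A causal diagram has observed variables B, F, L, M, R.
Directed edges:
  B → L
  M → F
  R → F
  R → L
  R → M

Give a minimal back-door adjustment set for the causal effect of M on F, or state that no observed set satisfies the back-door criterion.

M→F: minimal back-door set {R}.

desc(M)\{M}={F}; candidates ⊆ {B,L,R}.
size 0: {}; under {} M still reaches {F,L,R} ∋ F.
{R}: M⊥F given {R} in G with M→· removed — back-door holds.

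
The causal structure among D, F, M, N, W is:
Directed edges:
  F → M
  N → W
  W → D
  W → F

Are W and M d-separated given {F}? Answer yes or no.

Bayes-Ball from W | {F} reaches {D,N}.
M ∉ reach(W|{F}) ⇒ W ⊥ M | {F}.

Yes — W ⊥ M | {F}.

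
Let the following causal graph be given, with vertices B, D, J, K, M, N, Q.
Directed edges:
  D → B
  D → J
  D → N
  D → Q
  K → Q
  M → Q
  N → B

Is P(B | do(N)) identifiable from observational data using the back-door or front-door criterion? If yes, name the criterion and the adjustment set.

desc(N)\{N}={B}; candidates ⊆ {D,J,K,M,Q}.
size 0: {}; under {} N still reaches {B,D,J,Q} ∋ B.
{D}: N⊥B given {D} in G with N→· removed — back-door holds.
P(B|do(N)) = Σ_{D} P(B|N,D)·P(D).

P(B|do(N)): backdoor, adjust for {D}.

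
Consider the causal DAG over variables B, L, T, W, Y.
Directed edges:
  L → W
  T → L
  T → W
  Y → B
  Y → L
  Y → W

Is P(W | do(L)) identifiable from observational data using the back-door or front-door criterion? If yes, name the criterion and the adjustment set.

P(W|do(L)): backdoor, adjust for {T, Y}.

desc(L)\{L}={W}; candidates ⊆ {B,T,Y}.
size 0: {}; under {} L still reaches {B,T,W,Y} ∋ W.
size 1: {B}, {T}, {Y}; under {B} L still reaches {T,W,Y} ∋ W.
{T,Y}: L⊥W given {T,Y} in G with L→· removed — back-door holds.
P(W|do(L)) = Σ_{T,Y} P(W|L,T,Y)·P(T,Y).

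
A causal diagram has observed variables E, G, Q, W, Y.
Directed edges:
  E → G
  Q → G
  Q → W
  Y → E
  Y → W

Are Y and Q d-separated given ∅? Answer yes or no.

Bayes-Ball from Y | ∅ reaches {E,G,W}.
Q ∉ reach(Y|∅) ⇒ Y ⊥ Q | ∅.

Yes — Y ⊥ Q | ∅.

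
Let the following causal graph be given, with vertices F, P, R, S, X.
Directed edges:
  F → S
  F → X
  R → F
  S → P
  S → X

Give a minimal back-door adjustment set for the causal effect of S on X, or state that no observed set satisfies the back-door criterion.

S→X: minimal back-door set {F}.

desc(S)\{S}={P,X}; candidates ⊆ {F,R}.
size 0: {}; under {} S still reaches {F,R,X} ∋ X.
{F}: S⊥X given {F} in G with S→· removed — back-door holds.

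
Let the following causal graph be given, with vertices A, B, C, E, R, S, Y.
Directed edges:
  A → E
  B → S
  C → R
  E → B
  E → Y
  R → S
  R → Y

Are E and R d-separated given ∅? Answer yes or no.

Yes — E ⊥ R | ∅.

Bayes-Ball from E | ∅ reaches {A,B,S,Y}.
R ∉ reach(E|∅) ⇒ E ⊥ R | ∅.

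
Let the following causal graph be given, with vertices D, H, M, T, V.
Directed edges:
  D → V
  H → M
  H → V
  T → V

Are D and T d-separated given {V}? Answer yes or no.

No — D and T are d-connected given {V}.

Bayes-Ball from D | {V} reaches {H,M,T}.
T ∈ reach(D|{V}) ⇒ D ⊥̸ T | {V}.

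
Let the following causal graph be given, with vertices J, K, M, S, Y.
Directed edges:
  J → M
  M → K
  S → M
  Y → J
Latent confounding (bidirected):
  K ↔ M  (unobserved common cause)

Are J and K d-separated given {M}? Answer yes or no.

No — J and K are d-connected given {M}.

Bayes-Ball from J | {M} reaches {K,S,Y}.
K ∈ reach(J|{M}) ⇒ J ⊥̸ K | {M}.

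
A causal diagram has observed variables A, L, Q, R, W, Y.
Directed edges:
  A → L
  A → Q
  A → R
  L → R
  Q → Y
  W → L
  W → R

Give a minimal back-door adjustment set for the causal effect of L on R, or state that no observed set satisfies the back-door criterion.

L→R: minimal back-door set {A, W}.

desc(L)\{L}={R}; candidates ⊆ {A,Q,W,Y}.
size 0: {}; under {} L still reaches {A,Q,R,W,Y} ∋ R.
size 1: {A}, {Q}, {W} …(+1); under {A} L still reaches {R,W} ∋ R.
{A,W}: L⊥R given {A,W} in G with L→· removed — back-door holds.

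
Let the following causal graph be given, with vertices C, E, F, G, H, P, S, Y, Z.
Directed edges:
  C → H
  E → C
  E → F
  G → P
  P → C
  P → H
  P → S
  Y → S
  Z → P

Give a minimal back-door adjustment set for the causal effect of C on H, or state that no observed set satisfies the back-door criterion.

C→H: minimal back-door set {P}.

desc(C)\{C}={H}; candidates ⊆ {E,F,G,P,S,Y,Z}.
size 0: {}; under {} C still reaches {E,F,G,H,P,S,Z} ∋ H.
{P}: C⊥H given {P} in G with C→· removed — back-door holds.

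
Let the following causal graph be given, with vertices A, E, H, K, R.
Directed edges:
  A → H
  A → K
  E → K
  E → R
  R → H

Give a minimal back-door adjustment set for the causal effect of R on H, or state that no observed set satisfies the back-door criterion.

R→H: minimal back-door set ∅.

desc(R)\{R}={H}; candidates ⊆ {A,E,K}.
∅: R⊥H given ∅ in G with R→· removed — back-door holds.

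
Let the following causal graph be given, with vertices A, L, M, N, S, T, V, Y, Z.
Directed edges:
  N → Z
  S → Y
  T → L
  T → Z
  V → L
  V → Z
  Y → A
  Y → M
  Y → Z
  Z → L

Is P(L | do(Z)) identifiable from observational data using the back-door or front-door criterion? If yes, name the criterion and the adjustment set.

P(L|do(Z)): backdoor, adjust for {T, V}.

desc(Z)\{Z}={L}; candidates ⊆ {A,M,N,S,T,V,Y}.
size 0: {}; under {} Z still reaches {A,L,M,N,S,T,V,Y} ∋ L.
size 1: {A}, {M}, {N} …(+4); under {A} Z still reaches {L,M,N,S,T,V,Y} ∋ L.
{T,V}: Z⊥L given {T,V} in G with Z→· removed — back-door holds.
P(L|do(Z)) = Σ_{T,V} P(L|Z,T,V)·P(T,V).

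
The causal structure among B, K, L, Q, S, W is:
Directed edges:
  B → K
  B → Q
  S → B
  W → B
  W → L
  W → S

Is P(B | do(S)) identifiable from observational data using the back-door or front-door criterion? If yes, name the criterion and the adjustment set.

desc(S)\{S}={B,K,Q}; candidates ⊆ {L,W}.
size 0: {}; under {} S still reaches {B,K,L,Q,W} ∋ B.
{W}: S⊥B given {W} in G with S→· removed — back-door holds.
P(B|do(S)) = Σ_{W} P(B|S,W)·P(W).

P(B|do(S)): backdoor, adjust for {W}.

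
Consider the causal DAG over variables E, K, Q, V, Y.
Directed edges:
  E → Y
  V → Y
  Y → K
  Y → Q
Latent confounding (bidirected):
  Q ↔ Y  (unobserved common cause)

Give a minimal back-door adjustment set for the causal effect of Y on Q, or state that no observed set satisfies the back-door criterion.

desc(Y)\{Y}={K,Q}; candidates ⊆ {E,V}.
Y↔Q: latent back-door arc(s) into Y.
size 0: {}; under {} Y still reaches {E,Q,V} ∋ Q.
size 1: {E}, {V}; under {E} Y still reaches {Q,V} ∋ Q.
size 2: {E,V}; under {E,V} Y still reaches {Q} ∋ Q.
Y↔Q cannot be blocked by any observed set — no back-door set.

Y→Q: no observed back-door set.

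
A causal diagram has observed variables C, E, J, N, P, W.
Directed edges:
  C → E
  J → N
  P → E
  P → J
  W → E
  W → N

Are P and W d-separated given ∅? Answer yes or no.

Bayes-Ball from P | ∅ reaches {E,J,N}.
W ∉ reach(P|∅) ⇒ P ⊥ W | ∅.

Yes — P ⊥ W | ∅.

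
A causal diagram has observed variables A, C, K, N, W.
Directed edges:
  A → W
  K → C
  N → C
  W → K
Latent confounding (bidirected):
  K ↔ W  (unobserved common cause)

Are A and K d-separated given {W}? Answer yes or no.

No — A and K are d-connected given {W}.

Bayes-Ball from A | {W} reaches {C,K}.
K ∈ reach(A|{W}) ⇒ A ⊥̸ K | {W}.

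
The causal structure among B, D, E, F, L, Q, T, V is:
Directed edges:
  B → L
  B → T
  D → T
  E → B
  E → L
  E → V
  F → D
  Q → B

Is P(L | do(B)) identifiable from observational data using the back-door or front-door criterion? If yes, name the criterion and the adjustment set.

desc(B)\{B}={L,T}; candidates ⊆ {D,E,F,Q,V}.
size 0: {}; under {} B still reaches {E,L,Q,V} ∋ L.
{E}: B⊥L given {E} in G with B→· removed — back-door holds.
P(L|do(B)) = Σ_{E} P(L|B,E)·P(E).

P(L|do(B)): backdoor, adjust for {E}.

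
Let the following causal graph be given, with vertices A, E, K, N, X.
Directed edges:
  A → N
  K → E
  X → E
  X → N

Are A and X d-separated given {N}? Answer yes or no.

No — A and X are d-connected given {N}.

Bayes-Ball from A | {N} reaches {E,X}.
X ∈ reach(A|{N}) ⇒ A ⊥̸ X | {N}.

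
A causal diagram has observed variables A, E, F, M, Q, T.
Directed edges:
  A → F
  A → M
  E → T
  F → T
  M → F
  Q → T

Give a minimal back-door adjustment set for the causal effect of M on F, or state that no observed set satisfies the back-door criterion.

M→F: minimal back-door set {A}.

desc(M)\{M}={F,T}; candidates ⊆ {A,E,Q}.
size 0: {}; under {} M still reaches {A,F,T} ∋ F.
{A}: M⊥F given {A} in G with M→· removed — back-door holds.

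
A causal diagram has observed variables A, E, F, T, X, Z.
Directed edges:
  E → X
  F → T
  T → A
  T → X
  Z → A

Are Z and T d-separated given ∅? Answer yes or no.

Yes — Z ⊥ T | ∅.

Bayes-Ball from Z | ∅ reaches {A}.
T ∉ reach(Z|∅) ⇒ Z ⊥ T | ∅.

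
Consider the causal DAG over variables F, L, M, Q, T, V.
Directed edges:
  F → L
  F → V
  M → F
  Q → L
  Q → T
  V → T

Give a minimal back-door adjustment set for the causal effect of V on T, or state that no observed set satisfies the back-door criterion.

desc(V)\{V}={T}; candidates ⊆ {F,L,M,Q}.
∅: V⊥T given ∅ in G with V→· removed — back-door holds.

V→T: minimal back-door set ∅.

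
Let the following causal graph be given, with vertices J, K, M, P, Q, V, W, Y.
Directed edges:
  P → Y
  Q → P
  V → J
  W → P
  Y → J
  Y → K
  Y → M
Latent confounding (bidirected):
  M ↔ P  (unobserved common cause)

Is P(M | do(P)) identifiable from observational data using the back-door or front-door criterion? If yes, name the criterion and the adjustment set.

P(M|do(P)): frontdoor, adjust for {Y}.

desc(P)\{P}={J,K,M,Y}; candidates ⊆ {Q,V,W}.
P↔M: latent back-door arc(s) into P.
size 0: {}; under {} P still reaches {M,Q,W} ∋ M.
size 1: {Q}, {V}, {W}; under {Q} P still reaches {M,W} ∋ M.
size 2: {Q,V}, {Q,W}, {V,W}; under {Q,V} P still reaches {M,W} ∋ M.
P↔M cannot be blocked by any observed set — no back-door set.
{Y}: (i) intercepts every directed P→M path; (ii) no back-door P→{Y}; (iii) {P} blocks every back-door {Y}→M. Front-door holds.
P(M|do(P)) = Σ_{Y} P(Y|P) Σ_{P'} P(M|Y,P')P(P').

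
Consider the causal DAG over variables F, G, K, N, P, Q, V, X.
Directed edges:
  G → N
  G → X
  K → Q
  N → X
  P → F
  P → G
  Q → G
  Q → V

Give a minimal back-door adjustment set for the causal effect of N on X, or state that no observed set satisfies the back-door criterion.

desc(N)\{N}={X}; candidates ⊆ {F,G,K,P,Q,V}.
size 0: {}; under {} N still reaches {F,G,K,P,Q,V,X} ∋ X.
{G}: N⊥X given {G} in G with N→· removed — back-door holds.

N→X: minimal back-door set {G}.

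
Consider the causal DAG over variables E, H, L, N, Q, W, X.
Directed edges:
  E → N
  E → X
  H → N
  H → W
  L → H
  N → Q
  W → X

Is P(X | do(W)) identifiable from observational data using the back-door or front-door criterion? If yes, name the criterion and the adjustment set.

P(X|do(W)): backdoor, adjust for ∅.

desc(W)\{W}={X}; candidates ⊆ {E,H,L,N,Q}.
∅: W⊥X given ∅ in G with W→· removed — back-door holds.
P(X|do(W)) = P(X|W) — no adjustment needed.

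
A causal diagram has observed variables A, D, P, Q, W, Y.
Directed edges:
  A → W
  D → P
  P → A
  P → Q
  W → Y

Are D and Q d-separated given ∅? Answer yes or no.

No — D and Q are d-connected given ∅.

Bayes-Ball from D | ∅ reaches {A,P,Q,W,Y}.
Q ∈ reach(D|∅) ⇒ D ⊥̸ Q | ∅.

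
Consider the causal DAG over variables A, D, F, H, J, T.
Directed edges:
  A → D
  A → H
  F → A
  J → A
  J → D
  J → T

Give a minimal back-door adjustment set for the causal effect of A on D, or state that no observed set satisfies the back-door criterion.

desc(A)\{A}={D,H}; candidates ⊆ {F,J,T}.
size 0: {}; under {} A still reaches {D,F,J,T} ∋ D.
{J}: A⊥D given {J} in G with A→· removed — back-door holds.

A→D: minimal back-door set {J}.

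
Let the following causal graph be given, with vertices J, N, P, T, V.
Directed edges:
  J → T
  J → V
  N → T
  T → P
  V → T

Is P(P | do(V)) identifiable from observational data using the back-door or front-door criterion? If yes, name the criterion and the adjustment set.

desc(V)\{V}={P,T}; candidates ⊆ {J,N}.
size 0: {}; under {} V still reaches {J,P,T} ∋ P.
{J}: V⊥P given {J} in G with V→· removed — back-door holds.
P(P|do(V)) = Σ_{J} P(P|V,J)·P(J).

P(P|do(V)): backdoor, adjust for {J}.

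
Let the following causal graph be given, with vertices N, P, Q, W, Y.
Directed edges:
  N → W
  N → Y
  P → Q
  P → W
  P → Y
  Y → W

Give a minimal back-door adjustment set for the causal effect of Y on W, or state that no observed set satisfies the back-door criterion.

Y→W: minimal back-door set {N, P}.

desc(Y)\{Y}={W}; candidates ⊆ {N,P,Q}.
size 0: {}; under {} Y still reaches {N,P,Q,W} ∋ W.
size 1: {N}, {P}, {Q}; under {N} Y still reaches {P,Q,W} ∋ W.
{N,P}: Y⊥W given {N,P} in G with Y→· removed — back-door holds.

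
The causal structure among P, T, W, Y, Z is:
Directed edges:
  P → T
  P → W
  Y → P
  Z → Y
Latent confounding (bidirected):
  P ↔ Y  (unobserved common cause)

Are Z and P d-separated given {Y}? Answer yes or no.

No — Z and P are d-connected given {Y}.

Bayes-Ball from Z | {Y} reaches {P,T,W}.
P ∈ reach(Z|{Y}) ⇒ Z ⊥̸ P | {Y}.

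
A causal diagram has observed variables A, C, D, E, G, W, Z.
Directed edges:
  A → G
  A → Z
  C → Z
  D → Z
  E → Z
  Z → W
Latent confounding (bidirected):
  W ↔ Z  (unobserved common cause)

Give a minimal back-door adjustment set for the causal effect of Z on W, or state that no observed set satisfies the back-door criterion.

desc(Z)\{Z}={W}; candidates ⊆ {A,C,D,E,G}.
Z↔W: latent back-door arc(s) into Z.
size 0: {}; under {} Z still reaches {A,C,D,E,G,W} ∋ W.
size 1: {A}, {C}, {D} …(+2); under {A} Z still reaches {C,D,E,W} ∋ W.
size 2: {A,C}, {A,D}, {A,E} …(+7); under {A,C} Z still reaches {D,E,W} ∋ W.
Z↔W cannot be blocked by any observed set — no back-door set.

Z→W: no observed back-door set.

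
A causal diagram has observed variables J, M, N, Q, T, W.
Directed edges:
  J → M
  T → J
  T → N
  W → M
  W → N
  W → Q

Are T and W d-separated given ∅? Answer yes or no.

Yes — T ⊥ W | ∅.

Bayes-Ball from T | ∅ reaches {J,M,N}.
W ∉ reach(T|∅) ⇒ T ⊥ W | ∅.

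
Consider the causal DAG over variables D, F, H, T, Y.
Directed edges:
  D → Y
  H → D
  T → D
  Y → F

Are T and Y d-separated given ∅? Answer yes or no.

Bayes-Ball from T | ∅ reaches {D,F,Y}.
Y ∈ reach(T|∅) ⇒ T ⊥̸ Y | ∅.

No — T and Y are d-connected given ∅.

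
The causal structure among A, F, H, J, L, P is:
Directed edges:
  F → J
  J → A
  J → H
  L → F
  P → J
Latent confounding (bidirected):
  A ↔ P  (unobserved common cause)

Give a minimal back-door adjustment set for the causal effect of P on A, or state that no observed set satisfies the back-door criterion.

desc(P)\{P}={A,H,J}; candidates ⊆ {F,L}.
P↔A: latent back-door arc(s) into P.
size 0: {}; under {} P still reaches {A} ∋ A.
size 1: {F}, {L}; under {F} P still reaches {A} ∋ A.
size 2: {F,L}; under {F,L} P still reaches {A} ∋ A.
P↔A cannot be blocked by any observed set — no back-door set.

P→A: no observed back-door set.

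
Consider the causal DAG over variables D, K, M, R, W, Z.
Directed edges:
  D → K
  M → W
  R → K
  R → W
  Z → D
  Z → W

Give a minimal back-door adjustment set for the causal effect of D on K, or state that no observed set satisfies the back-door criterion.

desc(D)\{D}={K}; candidates ⊆ {M,R,W,Z}.
∅: D⊥K given ∅ in G with D→· removed — back-door holds.

D→K: minimal back-door set ∅.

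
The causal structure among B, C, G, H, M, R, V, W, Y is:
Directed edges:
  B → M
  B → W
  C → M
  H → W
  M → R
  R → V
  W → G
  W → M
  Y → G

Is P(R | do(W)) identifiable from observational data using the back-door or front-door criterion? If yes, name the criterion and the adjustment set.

desc(W)\{W}={G,M,R,V}; candidates ⊆ {B,C,H,Y}.
size 0: {}; under {} W still reaches {B,H,M,R,V} ∋ R.
{B}: W⊥R given {B} in G with W→· removed — back-door holds.
P(R|do(W)) = Σ_{B} P(R|W,B)·P(B).

P(R|do(W)): backdoor, adjust for {B}.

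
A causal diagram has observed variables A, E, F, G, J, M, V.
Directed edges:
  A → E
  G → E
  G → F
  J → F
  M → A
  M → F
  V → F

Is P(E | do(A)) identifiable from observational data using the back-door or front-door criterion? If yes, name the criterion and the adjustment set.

desc(A)\{A}={E}; candidates ⊆ {F,G,J,M,V}.
∅: A⊥E given ∅ in G with A→· removed — back-door holds.
P(E|do(A)) = P(E|A) — no adjustment needed.

P(E|do(A)): backdoor, adjust for ∅.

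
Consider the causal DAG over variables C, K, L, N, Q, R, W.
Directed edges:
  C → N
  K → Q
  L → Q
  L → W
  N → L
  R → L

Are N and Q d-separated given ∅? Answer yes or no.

No — N and Q are d-connected given ∅.

Bayes-Ball from N | ∅ reaches {C,L,Q,W}.
Q ∈ reach(N|∅) ⇒ N ⊥̸ Q | ∅.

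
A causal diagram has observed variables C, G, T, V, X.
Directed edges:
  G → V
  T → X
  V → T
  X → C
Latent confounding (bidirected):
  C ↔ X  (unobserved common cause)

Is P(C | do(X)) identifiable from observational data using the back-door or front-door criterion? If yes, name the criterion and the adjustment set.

desc(X)\{X}={C}; candidates ⊆ {G,T,V}.
X↔C: latent back-door arc(s) into X.
size 0: {}; under {} X still reaches {C,G,T,V} ∋ C.
size 1: {G}, {T}, {V}; under {G} X still reaches {C,T,V} ∋ C.
size 2: {G,T}, {G,V}, {T,V}; under {G,T} X still reaches {C} ∋ C.
X↔C cannot be blocked by any observed set — no back-door set.
No mediator lies on a directed X→…→C path.
Neither criterion identifies P(C|do(X)) in this graph.

P(C|do(X)): not identifiable (no BD/FD set).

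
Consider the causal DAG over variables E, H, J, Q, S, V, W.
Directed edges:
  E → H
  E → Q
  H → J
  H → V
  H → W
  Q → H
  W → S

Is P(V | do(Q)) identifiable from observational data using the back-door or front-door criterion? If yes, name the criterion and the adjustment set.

desc(Q)\{Q}={H,J,S,V,W}; candidates ⊆ {E}.
size 0: {}; under {} Q still reaches {E,H,J,S,V,W} ∋ V.
{E}: Q⊥V given {E} in G with Q→· removed — back-door holds.
P(V|do(Q)) = Σ_{E} P(V|Q,E)·P(E).

P(V|do(Q)): backdoor, adjust for {E}.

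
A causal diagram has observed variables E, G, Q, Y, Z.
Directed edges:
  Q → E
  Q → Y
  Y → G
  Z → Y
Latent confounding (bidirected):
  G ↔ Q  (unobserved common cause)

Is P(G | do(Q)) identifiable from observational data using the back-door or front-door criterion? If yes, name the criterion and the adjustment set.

P(G|do(Q)): frontdoor, adjust for {Y}.

desc(Q)\{Q}={E,G,Y}; candidates ⊆ {Z}.
Q↔G: latent back-door arc(s) into Q.
size 0: {}; under {} Q still reaches {G} ∋ G.
size 1: {Z}; under {Z} Q still reaches {G} ∋ G.
Q↔G cannot be blocked by any observed set — no back-door set.
{Y}: (i) intercepts every directed Q→G path; (ii) no back-door Q→{Y}; (iii) {Q} blocks every back-door {Y}→G. Front-door holds.
P(G|do(Q)) = Σ_{Y} P(Y|Q) Σ_{Q'} P(G|Y,Q')P(Q').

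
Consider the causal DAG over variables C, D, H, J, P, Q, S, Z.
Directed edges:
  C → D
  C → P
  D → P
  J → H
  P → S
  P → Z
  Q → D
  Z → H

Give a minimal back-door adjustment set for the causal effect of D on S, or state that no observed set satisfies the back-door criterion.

D→S: minimal back-door set {C}.

desc(D)\{D}={H,P,S,Z}; candidates ⊆ {C,J,Q}.
size 0: {}; under {} D still reaches {C,H,P,Q,S,Z} ∋ S.
{C}: D⊥S given {C} in G with D→· removed — back-door holds.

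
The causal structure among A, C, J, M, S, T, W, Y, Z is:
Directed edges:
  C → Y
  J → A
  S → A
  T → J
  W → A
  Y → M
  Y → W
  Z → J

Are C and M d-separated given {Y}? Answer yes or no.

Yes — C ⊥ M | {Y}.

Bayes-Ball from C | {Y} reaches ∅.
M ∉ reach(C|{Y}) ⇒ C ⊥ M | {Y}.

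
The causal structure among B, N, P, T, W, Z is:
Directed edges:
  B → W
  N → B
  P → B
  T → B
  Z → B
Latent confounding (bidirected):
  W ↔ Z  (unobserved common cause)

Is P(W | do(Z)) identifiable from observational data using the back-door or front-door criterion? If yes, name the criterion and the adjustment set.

desc(Z)\{Z}={B,W}; candidates ⊆ {N,P,T}.
Z↔W: latent back-door arc(s) into Z.
size 0: {}; under {} Z still reaches {W} ∋ W.
size 1: {N}, {P}, {T}; under {N} Z still reaches {W} ∋ W.
size 2: {N,P}, {N,T}, {P,T}; under {N,P} Z still reaches {W} ∋ W.
Z↔W cannot be blocked by any observed set — no back-door set.
{B}: (i) intercepts every directed Z→W path; (ii) no back-door Z→{B}; (iii) {Z} blocks every back-door {B}→W. Front-door holds.
P(W|do(Z)) = Σ_{B} P(B|Z) Σ_{Z'} P(W|B,Z')P(Z').

P(W|do(Z)): frontdoor, adjust for {B}.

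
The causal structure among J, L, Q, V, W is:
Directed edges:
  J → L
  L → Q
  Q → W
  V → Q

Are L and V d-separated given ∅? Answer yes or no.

Yes — L ⊥ V | ∅.

Bayes-Ball from L | ∅ reaches {J,Q,W}.
V ∉ reach(L|∅) ⇒ L ⊥ V | ∅.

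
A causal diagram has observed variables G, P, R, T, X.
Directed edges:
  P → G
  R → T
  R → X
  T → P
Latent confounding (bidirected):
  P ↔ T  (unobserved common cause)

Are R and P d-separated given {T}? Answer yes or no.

No — R and P are d-connected given {T}.

Bayes-Ball from R | {T} reaches {G,P,X}.
P ∈ reach(R|{T}) ⇒ R ⊥̸ P | {T}.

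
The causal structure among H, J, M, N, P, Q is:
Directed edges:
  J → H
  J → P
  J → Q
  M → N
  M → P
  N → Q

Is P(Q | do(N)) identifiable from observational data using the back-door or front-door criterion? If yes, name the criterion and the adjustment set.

P(Q|do(N)): backdoor, adjust for ∅.

desc(N)\{N}={Q}; candidates ⊆ {H,J,M,P}.
∅: N⊥Q given ∅ in G with N→· removed — back-door holds.
P(Q|do(N)) = P(Q|N) — no adjustment needed.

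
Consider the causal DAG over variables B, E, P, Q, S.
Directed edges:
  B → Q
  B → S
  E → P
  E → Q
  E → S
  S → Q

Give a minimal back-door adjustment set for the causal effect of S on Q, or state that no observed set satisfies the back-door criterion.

S→Q: minimal back-door set {B, E}.

desc(S)\{S}={Q}; candidates ⊆ {B,E,P}.
size 0: {}; under {} S still reaches {B,E,P,Q} ∋ Q.
size 1: {B}, {E}, {P}; under {B} S still reaches {E,P,Q} ∋ Q.
{B,E}: S⊥Q given {B,E} in G with S→· removed — back-door holds.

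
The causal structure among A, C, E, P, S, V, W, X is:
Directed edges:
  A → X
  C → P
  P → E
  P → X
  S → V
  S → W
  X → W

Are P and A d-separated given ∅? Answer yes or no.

Yes — P ⊥ A | ∅.

Bayes-Ball from P | ∅ reaches {C,E,W,X}.
A ∉ reach(P|∅) ⇒ P ⊥ A | ∅.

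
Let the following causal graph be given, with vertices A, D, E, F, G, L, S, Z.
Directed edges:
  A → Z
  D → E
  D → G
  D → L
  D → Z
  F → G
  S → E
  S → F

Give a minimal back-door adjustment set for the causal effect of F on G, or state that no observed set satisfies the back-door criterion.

F→G: minimal back-door set ∅.

desc(F)\{F}={G}; candidates ⊆ {A,D,E,L,S,Z}.
∅: F⊥G given ∅ in G with F→· removed — back-door holds.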